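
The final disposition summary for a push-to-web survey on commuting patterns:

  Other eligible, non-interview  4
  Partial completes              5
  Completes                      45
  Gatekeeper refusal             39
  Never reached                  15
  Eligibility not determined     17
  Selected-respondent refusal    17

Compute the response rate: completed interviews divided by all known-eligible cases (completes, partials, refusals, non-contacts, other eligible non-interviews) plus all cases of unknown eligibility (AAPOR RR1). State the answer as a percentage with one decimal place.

31.7%

Refusals = 39 + 17 = 56
Top: 45
Denominator: 45 + 5 + 56 + 15 + 4 + 17 = 142
RR1 = 45 / 142 = 0.3169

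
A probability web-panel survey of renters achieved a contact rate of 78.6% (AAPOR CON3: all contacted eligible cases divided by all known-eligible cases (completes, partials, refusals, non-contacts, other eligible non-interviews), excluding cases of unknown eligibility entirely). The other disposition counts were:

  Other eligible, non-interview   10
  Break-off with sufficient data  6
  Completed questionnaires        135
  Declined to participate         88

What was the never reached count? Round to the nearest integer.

Top: 135 + 6 + 88 + 10 = 239
CON3 = 239 / D = 0.786
D = 239 / 0.786 = 304.1
Rest of base = 239
never reached = 304.1 − 239 ≈ 65

65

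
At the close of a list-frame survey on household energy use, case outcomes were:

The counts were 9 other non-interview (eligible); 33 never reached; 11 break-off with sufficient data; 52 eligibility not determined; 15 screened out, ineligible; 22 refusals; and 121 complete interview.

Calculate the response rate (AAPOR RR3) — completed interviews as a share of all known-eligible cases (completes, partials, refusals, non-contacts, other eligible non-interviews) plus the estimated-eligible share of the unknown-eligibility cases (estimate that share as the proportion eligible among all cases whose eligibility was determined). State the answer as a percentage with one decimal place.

49.5%

Top → 121
Eligible (known) → 121 + 11 + 22 + 33 + 9 = 196
e = 196 / (196 + 15) = 196 / 211 = 0.9289
e × U → 0.9289 × 52 = 48.30
Denominator → 196 + 48.30 = 244.30
RR3 = 121 / 244.30 = 0.4953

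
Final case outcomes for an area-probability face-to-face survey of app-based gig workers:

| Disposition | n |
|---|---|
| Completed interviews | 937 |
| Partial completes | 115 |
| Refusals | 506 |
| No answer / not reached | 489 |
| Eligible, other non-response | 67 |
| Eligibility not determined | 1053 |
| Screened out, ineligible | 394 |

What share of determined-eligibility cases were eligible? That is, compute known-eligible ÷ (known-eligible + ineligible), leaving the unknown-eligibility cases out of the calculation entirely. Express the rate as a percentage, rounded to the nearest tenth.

84.3%

Known eligible → 937 + 115 + 506 + 489 + 67 = 2114
e = 2114 / (2114 + 394) = 2114 / 2508 = 0.8429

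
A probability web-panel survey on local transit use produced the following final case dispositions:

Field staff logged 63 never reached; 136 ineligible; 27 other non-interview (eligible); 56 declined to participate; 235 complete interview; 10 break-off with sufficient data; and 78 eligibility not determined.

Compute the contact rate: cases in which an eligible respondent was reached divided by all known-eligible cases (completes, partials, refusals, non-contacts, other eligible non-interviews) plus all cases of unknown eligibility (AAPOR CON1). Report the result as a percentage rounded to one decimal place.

Numerator = 235 + 10 + 56 + 27 = 328
Denom = 235 + 10 + 56 + 63 + 27 + 78 = 469
CON1 = 328 / 469 = 0.6994

69.9%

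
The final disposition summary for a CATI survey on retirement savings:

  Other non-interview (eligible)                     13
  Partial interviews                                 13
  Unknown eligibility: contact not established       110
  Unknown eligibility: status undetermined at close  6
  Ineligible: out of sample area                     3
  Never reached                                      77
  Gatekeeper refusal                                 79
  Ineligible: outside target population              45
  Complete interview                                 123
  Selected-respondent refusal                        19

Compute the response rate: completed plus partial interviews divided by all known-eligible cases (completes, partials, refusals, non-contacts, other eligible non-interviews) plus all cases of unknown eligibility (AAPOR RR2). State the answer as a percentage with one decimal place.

30.9%

Refused = 79 + 19 = 98
Eligibility not determined = 110 + 6 = 116
Ineligible = 45 + 3 = 48
Top → 123 + 13 = 136
Base → 123 + 13 + 98 + 77 + 13 + 116 = 440
RR2 = 136 / 440 = 0.3091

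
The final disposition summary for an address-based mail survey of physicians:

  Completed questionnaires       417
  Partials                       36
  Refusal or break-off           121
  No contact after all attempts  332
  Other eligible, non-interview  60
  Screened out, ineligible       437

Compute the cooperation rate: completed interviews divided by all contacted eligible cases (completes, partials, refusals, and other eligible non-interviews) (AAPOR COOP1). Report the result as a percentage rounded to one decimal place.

65.8%

Num = 417
Denom = 417 + 36 + 121 + 60 = 634
COOP1 = 417 / 634 = 0.6577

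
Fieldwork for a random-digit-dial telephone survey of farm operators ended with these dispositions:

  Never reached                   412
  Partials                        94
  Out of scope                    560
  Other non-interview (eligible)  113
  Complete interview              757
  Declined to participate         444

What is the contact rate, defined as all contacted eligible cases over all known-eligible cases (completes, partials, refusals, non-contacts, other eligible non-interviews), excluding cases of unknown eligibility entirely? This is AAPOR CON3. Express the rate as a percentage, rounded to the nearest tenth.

77.4%

Numerator: 757 + 94 + 444 + 113 = 1408
Denominator: 757 + 94 + 444 + 412 + 113 = 1820
CON3 = 1408 / 1820 = 0.7736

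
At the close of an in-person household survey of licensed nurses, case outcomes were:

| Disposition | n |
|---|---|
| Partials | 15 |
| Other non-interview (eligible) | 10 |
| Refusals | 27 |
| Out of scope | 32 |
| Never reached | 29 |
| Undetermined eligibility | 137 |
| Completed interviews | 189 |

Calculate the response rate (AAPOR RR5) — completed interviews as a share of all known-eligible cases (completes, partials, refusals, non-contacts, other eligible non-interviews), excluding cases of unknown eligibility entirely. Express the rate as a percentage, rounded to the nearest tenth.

70.0%

Num = 189
Denominator = 189 + 15 + 27 + 29 + 10 = 270
RR5 = 189 / 270 = 0.7000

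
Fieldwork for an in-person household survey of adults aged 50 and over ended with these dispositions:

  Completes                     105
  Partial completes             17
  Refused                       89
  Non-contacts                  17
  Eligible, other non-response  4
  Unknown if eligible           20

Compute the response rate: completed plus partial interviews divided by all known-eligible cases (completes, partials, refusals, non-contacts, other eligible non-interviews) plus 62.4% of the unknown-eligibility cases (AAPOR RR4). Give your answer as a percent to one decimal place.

Top = 105 + 17 = 122
Determined eligible = 105 + 17 + 89 + 17 + 4 = 232
Eligible share of unknowns = 0.6240 × 20 = 12.48
Denominator = 232 + 12.48 = 244.48
RR4 = 122 / 244.48 = 0.4990

49.9%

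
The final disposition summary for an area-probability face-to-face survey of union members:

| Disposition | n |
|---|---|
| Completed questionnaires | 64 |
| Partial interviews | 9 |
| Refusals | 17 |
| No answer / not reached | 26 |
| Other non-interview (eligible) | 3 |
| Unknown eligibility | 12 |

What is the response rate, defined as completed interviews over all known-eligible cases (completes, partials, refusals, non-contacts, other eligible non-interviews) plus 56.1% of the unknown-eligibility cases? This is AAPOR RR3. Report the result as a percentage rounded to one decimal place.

50.9%

Numerator: 64
Eligible (known): 64 + 9 + 17 + 26 + 3 = 119
e × U: 0.5610 × 12 = 6.73
Denom: 119 + 6.73 = 125.73
RR3 = 64 / 125.73 = 0.5090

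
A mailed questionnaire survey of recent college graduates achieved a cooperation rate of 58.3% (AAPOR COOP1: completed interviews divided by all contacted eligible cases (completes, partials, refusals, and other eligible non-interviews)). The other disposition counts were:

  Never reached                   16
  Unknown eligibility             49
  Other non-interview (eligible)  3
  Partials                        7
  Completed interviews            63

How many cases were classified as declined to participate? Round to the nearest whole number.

35

COOP1 = 63 / D = 0.583
D = 63 / 0.583 = 108.1
Remaining denominator categories sum to 73
declined to participate = 108.1 − 73 ≈ 35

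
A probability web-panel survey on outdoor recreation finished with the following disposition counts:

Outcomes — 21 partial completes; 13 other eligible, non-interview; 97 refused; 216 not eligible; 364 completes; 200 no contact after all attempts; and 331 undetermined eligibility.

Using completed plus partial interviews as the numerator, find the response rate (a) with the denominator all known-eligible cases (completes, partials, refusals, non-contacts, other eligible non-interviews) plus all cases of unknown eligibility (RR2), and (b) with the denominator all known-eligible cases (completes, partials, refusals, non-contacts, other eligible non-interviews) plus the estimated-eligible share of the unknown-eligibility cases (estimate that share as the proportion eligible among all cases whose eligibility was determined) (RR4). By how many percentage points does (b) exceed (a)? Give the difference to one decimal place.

3.1

Numerator: 364 + 21 = 385
Denominator: 364 + 21 + 97 + 200 + 13 + 331 = 1026
RR2 = 385 / 1026 = 0.3752
Known eligible: 364 + 21 + 97 + 200 + 13 = 695
e = 695 / (695 + 216) = 695 / 911 = 0.7629
Estimated eligible among unknowns: 0.7629 × 331 = 252.52
Denominator: 695 + 252.52 = 947.52
RR4 = 385 / 947.52 = 0.4063
Difference = 40.63 − 37.52 = 3.11 percentage points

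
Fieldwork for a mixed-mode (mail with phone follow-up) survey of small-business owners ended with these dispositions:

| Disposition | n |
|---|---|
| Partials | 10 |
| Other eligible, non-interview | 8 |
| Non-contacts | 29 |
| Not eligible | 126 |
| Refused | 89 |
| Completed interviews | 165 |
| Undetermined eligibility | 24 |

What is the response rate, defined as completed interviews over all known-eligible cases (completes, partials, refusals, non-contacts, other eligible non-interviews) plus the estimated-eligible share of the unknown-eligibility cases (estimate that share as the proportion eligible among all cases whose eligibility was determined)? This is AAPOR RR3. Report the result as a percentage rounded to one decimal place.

51.9%

Numerator: 165
Determined eligible: 165 + 10 + 89 + 29 + 8 = 301
e = 301 / (301 + 126) = 301 / 427 = 0.7049
e × U: 0.7049 × 24 = 16.92
Base: 301 + 16.92 = 317.92
RR3 = 165 / 317.92 = 0.5190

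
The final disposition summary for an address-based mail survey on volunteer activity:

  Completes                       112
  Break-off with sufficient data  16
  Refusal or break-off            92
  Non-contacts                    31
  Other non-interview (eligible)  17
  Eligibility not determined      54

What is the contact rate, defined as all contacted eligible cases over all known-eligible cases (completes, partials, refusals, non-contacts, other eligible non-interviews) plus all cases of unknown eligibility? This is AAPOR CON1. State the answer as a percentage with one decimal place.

Numerator = 112 + 16 + 92 + 17 = 237
Base = 112 + 16 + 92 + 31 + 17 + 54 = 322
CON1 = 237 / 322 = 0.7360

73.6%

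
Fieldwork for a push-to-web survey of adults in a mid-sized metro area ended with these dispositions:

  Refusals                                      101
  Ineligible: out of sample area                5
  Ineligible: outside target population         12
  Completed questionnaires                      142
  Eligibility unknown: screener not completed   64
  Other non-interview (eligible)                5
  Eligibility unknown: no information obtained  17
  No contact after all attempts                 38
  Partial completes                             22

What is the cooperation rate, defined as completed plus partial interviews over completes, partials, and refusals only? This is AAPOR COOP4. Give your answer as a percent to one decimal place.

Eligibility not determined = 64 + 17 = 81
Screened out, ineligible = 12 + 5 = 17
Numerator = 142 + 22 = 164
Denominator = 142 + 22 + 101 = 265
COOP4 = 164 / 265 = 0.6189

61.9%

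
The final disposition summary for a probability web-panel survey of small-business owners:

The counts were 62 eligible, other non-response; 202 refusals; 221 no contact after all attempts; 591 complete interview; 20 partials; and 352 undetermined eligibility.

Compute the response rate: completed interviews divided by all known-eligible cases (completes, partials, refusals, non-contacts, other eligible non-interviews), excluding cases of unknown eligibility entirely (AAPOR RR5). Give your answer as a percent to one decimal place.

53.9%

Num = 591
Denom = 591 + 20 + 202 + 221 + 62 = 1096
RR5 = 591 / 1096 = 0.5392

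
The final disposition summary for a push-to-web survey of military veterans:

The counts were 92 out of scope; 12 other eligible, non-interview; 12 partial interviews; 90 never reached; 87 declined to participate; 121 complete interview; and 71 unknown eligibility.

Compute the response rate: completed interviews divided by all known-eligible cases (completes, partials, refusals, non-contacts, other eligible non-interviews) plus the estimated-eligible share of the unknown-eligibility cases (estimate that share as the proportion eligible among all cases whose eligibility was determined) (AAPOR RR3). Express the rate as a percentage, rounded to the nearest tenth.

32.1%

Numerator = 121
Known eligible = 121 + 12 + 87 + 90 + 12 = 322
e = 322 / (322 + 92) = 322 / 414 = 0.7778
Estimated eligible among unknowns = 0.7778 × 71 = 55.22
Denom = 322 + 55.22 = 377.22
RR3 = 121 / 377.22 = 0.3208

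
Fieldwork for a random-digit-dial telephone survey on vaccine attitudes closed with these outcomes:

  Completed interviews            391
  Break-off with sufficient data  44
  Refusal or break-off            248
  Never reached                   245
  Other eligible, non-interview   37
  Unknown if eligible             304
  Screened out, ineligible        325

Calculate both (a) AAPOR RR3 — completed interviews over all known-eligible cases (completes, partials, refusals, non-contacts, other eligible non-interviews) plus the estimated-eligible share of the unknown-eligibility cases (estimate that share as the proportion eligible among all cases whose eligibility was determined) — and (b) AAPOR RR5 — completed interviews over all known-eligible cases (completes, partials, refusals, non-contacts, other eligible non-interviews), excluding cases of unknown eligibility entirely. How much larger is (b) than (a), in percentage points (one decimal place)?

Num: 391
Known eligible: 391 + 44 + 248 + 245 + 37 = 965
e = 965 / (965 + 325) = 965 / 1290 = 0.7481
Eligible share of unknowns: 0.7481 × 304 = 227.42
Denominator: 965 + 227.42 = 1192.42
RR3 = 391 / 1192.42 = 0.3279
Denominator: 391 + 44 + 248 + 245 + 37 = 965
RR5 = 391 / 965 = 0.4052
Difference = 40.52 − 32.79 = 7.73 percentage points

7.7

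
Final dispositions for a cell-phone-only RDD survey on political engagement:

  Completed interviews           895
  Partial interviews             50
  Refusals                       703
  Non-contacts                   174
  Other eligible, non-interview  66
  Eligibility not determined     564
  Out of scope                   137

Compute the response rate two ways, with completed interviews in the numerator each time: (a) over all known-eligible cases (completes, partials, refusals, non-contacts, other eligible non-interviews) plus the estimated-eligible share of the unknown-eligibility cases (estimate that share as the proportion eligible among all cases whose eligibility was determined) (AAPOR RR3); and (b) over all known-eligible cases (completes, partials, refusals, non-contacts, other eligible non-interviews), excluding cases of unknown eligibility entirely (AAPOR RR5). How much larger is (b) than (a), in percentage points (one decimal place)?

10.3

Num: 895
Eligible (known): 895 + 50 + 703 + 174 + 66 = 1888
e = 1888 / (1888 + 137) = 1888 / 2025 = 0.9323
e × U: 0.9323 × 564 = 525.82
Base: 1888 + 525.82 = 2413.82
RR3 = 895 / 2413.82 = 0.3708
Base: 895 + 50 + 703 + 174 + 66 = 1888
RR5 = 895 / 1888 = 0.4740
Difference = 47.40 − 37.08 = 10.32 percentage points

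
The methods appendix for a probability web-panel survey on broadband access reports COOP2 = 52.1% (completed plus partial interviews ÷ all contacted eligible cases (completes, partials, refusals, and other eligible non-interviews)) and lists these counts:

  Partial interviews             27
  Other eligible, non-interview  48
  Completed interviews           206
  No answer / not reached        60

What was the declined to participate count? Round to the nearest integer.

Top: 206 + 27 = 233
COOP2 = 233 / D = 0.521
D = 233 / 0.521 = 447.2
Other denominator terms total 281
declined to participate = 447.2 − 281 ≈ 166

166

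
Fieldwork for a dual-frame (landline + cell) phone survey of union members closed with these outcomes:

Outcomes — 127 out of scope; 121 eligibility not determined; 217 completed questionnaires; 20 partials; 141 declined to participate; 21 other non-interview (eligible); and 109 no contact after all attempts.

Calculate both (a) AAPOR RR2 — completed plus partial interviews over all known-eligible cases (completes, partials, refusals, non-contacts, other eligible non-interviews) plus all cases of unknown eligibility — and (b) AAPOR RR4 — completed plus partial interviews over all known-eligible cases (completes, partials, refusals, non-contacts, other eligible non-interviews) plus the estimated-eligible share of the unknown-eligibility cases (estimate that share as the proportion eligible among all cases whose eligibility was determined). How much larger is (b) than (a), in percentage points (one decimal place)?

1.5

Numerator = 217 + 20 = 237
Base = 217 + 20 + 141 + 109 + 21 + 121 = 629
RR2 = 237 / 629 = 0.3768
Determined eligible = 217 + 20 + 141 + 109 + 21 = 508
e = 508 / (508 + 127) = 508 / 635 = 0.8000
Estimated eligible among unknowns = 0.8000 × 121 = 96.80
Base = 508 + 96.80 = 604.80
RR4 = 237 / 604.80 = 0.3919
Difference = 39.19 − 37.68 = 1.51 percentage points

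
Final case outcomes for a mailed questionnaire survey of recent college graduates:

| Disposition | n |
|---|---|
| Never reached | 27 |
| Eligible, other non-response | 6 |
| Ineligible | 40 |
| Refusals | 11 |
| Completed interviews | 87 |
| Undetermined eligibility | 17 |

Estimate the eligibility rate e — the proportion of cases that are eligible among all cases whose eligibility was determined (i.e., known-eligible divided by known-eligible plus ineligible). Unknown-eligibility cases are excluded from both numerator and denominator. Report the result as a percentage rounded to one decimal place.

76.6%

Known eligible → 87 + 11 + 27 + 6 = 131
e = 131 / (131 + 40) = 131 / 171 = 0.7661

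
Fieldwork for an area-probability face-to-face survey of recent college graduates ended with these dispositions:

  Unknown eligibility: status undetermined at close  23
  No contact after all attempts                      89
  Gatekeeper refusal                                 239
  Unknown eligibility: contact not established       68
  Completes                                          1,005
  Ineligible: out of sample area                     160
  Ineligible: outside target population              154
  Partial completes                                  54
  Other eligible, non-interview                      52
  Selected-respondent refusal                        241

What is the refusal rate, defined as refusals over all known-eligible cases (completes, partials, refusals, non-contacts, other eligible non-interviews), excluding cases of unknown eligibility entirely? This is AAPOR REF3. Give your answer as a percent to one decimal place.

28.6%

Declined to participate = 239 + 241 = 480
Unknown eligibility = 68 + 23 = 91
Ineligible = 154 + 160 = 314
Num: 480
Base: 1005 + 54 + 480 + 89 + 52 = 1680
REF3 = 480 / 1680 = 0.2857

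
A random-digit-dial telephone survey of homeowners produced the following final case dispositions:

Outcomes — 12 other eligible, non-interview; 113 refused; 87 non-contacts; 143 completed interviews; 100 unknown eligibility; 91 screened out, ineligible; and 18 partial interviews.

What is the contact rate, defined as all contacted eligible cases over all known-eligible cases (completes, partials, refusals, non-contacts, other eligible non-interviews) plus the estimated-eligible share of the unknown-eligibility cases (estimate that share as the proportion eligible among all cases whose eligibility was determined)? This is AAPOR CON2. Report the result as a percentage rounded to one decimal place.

Top → 143 + 18 + 113 + 12 = 286
Eligible (known) → 143 + 18 + 113 + 87 + 12 = 373
e = 373 / (373 + 91) = 373 / 464 = 0.8039
Eligible share of unknowns → 0.8039 × 100 = 80.39
Denom → 373 + 80.39 = 453.39
CON2 = 286 / 453.39 = 0.6308

63.1%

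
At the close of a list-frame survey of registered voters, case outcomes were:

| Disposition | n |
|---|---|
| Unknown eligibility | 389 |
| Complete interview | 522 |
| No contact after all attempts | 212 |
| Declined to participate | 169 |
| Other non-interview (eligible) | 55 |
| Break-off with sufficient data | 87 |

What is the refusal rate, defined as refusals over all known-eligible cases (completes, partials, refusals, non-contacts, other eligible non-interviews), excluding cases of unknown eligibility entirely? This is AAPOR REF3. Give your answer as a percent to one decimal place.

Top: 169
Base: 522 + 87 + 169 + 212 + 55 = 1045
REF3 = 169 / 1045 = 0.1617

16.2%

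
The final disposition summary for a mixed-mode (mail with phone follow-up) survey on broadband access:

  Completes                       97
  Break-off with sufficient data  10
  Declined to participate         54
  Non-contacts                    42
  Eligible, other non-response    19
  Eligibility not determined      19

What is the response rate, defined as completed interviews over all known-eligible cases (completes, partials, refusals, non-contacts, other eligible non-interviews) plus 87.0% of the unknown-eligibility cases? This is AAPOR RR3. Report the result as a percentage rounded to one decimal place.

40.7%

Num = 97
Eligible (known) = 97 + 10 + 54 + 42 + 19 = 222
Estimated eligible among unknowns = 0.8700 × 19 = 16.53
Denom = 222 + 16.53 = 238.53
RR3 = 97 / 238.53 = 0.4067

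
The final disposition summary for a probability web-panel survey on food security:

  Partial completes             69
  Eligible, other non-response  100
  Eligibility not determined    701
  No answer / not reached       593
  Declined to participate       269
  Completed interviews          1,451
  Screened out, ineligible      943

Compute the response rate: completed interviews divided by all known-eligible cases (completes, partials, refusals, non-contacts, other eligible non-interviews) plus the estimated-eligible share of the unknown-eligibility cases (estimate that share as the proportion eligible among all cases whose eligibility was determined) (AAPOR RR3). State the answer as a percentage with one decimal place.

Numerator: 1451
Eligible (known): 1451 + 69 + 269 + 593 + 100 = 2482
e = 2482 / (2482 + 943) = 2482 / 3425 = 0.7247
Eligible share of unknowns: 0.7247 × 701 = 508.01
Denominator: 2482 + 508.01 = 2990.01
RR3 = 1451 / 2990.01 = 0.4853

48.5%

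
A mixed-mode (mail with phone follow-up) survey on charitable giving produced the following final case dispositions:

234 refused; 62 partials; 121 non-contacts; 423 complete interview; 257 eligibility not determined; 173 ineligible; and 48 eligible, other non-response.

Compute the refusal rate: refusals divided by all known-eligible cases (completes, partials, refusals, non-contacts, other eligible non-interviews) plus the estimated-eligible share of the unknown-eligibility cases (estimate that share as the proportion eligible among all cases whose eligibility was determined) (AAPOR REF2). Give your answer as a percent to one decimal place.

Numerator → 234
Known eligible → 423 + 62 + 234 + 121 + 48 = 888
e = 888 / (888 + 173) = 888 / 1061 = 0.8369
e × U → 0.8369 × 257 = 215.08
Base → 888 + 215.08 = 1103.08
REF2 = 234 / 1103.08 = 0.2121

21.2%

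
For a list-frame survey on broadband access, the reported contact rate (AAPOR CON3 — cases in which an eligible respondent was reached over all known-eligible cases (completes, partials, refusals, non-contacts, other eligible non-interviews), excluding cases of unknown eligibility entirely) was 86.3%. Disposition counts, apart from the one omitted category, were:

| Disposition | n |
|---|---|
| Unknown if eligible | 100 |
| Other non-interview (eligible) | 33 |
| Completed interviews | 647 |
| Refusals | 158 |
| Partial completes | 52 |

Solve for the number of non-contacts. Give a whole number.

Numerator = 647 + 52 + 158 + 33 = 890
CON3 = 890 / D = 0.863
D = 890 / 0.863 = 1031.3
Other denominator terms total 890
non-contacts = 1031.3 − 890 ≈ 141

141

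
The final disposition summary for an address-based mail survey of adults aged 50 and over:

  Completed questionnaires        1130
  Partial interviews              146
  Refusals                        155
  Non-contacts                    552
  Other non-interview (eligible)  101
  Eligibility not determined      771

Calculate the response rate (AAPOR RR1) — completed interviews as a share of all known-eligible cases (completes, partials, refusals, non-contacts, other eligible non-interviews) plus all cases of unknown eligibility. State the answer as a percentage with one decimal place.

39.6%

Num = 1130
Base = 1130 + 146 + 155 + 552 + 101 + 771 = 2855
RR1 = 1130 / 2855 = 0.3958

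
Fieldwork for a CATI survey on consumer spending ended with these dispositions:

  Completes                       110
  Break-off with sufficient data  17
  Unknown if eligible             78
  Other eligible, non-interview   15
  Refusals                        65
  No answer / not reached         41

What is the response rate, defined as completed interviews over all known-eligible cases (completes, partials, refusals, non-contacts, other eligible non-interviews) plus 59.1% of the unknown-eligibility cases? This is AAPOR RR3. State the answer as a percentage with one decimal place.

Top: 110
Known eligible: 110 + 17 + 65 + 41 + 15 = 248
e × U: 0.5910 × 78 = 46.10
Denominator: 248 + 46.10 = 294.10
RR3 = 110 / 294.10 = 0.3740

37.4%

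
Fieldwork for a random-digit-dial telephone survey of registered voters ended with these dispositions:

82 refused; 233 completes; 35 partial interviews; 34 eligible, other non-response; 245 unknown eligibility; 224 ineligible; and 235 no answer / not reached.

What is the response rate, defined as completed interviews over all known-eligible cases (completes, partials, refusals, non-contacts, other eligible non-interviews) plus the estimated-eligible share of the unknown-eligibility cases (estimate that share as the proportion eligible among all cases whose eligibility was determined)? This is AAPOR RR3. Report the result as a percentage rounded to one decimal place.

Top: 233
Determined eligible: 233 + 35 + 82 + 235 + 34 = 619
e = 619 / (619 + 224) = 619 / 843 = 0.7343
Eligible share of unknowns: 0.7343 × 245 = 179.90
Base: 619 + 179.90 = 798.90
RR3 = 233 / 798.90 = 0.2917

29.2%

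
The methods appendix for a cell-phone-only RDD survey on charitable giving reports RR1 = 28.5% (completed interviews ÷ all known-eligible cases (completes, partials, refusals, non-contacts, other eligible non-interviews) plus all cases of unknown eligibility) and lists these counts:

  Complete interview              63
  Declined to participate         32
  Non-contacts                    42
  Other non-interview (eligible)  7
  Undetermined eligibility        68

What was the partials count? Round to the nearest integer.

RR1 = 63 / D = 0.285
D = 63 / 0.285 = 221.1
Remaining denominator categories sum to 212
partials = 221.1 − 212 ≈ 9

9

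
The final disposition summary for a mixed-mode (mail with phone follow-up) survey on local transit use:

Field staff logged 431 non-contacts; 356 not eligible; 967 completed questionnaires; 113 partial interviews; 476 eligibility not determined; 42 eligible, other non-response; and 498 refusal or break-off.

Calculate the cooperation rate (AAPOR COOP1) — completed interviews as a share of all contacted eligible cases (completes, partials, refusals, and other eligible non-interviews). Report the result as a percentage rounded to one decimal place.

59.7%

Numerator = 967
Denom = 967 + 113 + 498 + 42 = 1620
COOP1 = 967 / 1620 = 0.5969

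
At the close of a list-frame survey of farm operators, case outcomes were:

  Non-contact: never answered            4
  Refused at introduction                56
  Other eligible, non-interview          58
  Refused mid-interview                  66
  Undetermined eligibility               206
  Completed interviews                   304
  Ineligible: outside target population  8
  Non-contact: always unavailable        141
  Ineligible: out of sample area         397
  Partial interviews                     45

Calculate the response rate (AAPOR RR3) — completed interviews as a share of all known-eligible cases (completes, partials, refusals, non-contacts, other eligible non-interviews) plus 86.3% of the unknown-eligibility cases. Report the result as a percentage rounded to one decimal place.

35.7%

Refusal or break-off = 56 + 66 = 122
Never reached = 4 + 141 = 145
Screened out, ineligible = 8 + 397 = 405
Top = 304
Determined eligible = 304 + 45 + 122 + 145 + 58 = 674
Eligible share of unknowns = 0.8630 × 206 = 177.78
Denom = 674 + 177.78 = 851.78
RR3 = 304 / 851.78 = 0.3569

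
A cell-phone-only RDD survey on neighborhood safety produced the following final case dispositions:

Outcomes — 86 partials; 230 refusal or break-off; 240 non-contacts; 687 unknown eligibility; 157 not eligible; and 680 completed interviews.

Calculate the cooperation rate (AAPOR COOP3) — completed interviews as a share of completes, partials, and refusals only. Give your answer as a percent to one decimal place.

Num = 680
Denominator = 680 + 86 + 230 = 996
COOP3 = 680 / 996 = 0.6827

68.3%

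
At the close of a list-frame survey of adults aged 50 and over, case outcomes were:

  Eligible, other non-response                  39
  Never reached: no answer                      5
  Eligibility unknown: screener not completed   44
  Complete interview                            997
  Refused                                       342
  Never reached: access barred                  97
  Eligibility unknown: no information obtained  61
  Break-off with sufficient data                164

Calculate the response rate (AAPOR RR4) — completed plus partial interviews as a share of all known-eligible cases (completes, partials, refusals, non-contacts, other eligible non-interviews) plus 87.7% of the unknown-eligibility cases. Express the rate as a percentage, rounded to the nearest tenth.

66.9%

No answer / not reached = 5 + 97 = 102
Unknown eligibility = 44 + 61 = 105
Numerator → 997 + 164 = 1161
Known eligible → 997 + 164 + 342 + 102 + 39 = 1644
e × U → 0.8770 × 105 = 92.08
Base → 1644 + 92.08 = 1736.08
RR4 = 1161 / 1736.08 = 0.6687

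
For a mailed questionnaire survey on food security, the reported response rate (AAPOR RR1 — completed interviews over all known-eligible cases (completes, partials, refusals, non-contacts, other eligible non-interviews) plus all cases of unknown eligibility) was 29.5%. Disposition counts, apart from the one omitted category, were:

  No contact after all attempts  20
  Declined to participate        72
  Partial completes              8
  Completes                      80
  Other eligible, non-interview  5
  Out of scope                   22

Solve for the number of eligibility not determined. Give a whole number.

86

RR1 = 80 / D = 0.295
D = 80 / 0.295 = 271.2
Other denominator terms total 185
eligibility not determined = 271.2 − 185 ≈ 86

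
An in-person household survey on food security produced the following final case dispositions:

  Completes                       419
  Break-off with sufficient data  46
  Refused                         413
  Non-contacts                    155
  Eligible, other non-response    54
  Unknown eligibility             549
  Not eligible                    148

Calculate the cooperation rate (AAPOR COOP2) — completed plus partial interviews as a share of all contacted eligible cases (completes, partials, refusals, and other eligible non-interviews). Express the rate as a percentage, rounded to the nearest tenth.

Numerator: 419 + 46 = 465
Base: 419 + 46 + 413 + 54 = 932
COOP2 = 465 / 932 = 0.4989

49.9%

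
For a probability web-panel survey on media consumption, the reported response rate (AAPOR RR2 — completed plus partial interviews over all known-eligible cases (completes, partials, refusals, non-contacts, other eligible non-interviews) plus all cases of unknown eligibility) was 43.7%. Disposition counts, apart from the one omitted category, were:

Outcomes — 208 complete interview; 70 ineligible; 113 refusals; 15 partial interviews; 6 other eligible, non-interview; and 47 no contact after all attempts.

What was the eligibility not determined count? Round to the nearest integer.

Top → 208 + 15 = 223
RR2 = 223 / D = 0.437
D = 223 / 0.437 = 510.3
Remaining denominator categories sum to 389
eligibility not determined = 510.3 − 389 ≈ 121

121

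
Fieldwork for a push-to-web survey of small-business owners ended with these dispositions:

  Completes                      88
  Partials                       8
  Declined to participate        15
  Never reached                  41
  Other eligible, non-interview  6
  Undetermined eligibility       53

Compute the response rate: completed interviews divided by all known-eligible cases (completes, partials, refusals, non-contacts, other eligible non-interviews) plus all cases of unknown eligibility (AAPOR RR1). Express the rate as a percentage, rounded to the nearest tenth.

41.7%

Top → 88
Denom → 88 + 8 + 15 + 41 + 6 + 53 = 211
RR1 = 88 / 211 = 0.4171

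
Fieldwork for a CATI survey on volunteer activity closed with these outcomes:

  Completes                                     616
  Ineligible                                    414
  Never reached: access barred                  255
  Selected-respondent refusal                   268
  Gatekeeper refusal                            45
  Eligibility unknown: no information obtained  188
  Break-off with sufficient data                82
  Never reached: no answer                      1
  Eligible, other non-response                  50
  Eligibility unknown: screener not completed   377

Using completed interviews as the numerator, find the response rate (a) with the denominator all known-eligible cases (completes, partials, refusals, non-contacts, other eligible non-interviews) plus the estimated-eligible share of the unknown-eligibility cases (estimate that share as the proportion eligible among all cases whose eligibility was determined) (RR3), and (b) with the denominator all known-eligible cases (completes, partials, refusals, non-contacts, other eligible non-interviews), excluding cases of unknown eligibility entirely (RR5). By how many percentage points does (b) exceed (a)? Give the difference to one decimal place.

11.5

Refusal or break-off = 45 + 268 = 313
Non-contacts = 1 + 255 = 256
Unknown eligibility = 377 + 188 = 565
Num: 616
Known eligible: 616 + 82 + 313 + 256 + 50 = 1317
e = 1317 / (1317 + 414) = 1317 / 1731 = 0.7608
e × U: 0.7608 × 565 = 429.85
Denominator: 1317 + 429.85 = 1746.85
RR3 = 616 / 1746.85 = 0.3526
Denominator: 616 + 82 + 313 + 256 + 50 = 1317
RR5 = 616 / 1317 = 0.4677
Difference = 46.77 − 35.26 = 11.51 percentage points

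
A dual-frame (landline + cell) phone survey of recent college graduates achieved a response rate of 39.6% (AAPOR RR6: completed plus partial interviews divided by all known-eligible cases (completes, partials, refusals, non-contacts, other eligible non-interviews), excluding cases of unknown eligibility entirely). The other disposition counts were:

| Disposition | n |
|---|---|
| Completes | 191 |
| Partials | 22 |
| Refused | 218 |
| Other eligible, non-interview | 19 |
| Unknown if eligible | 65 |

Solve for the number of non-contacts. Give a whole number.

88

Num = 191 + 22 = 213
RR6 = 213 / D = 0.396
D = 213 / 0.396 = 537.9
Rest of base = 450
non-contacts = 537.9 − 450 ≈ 88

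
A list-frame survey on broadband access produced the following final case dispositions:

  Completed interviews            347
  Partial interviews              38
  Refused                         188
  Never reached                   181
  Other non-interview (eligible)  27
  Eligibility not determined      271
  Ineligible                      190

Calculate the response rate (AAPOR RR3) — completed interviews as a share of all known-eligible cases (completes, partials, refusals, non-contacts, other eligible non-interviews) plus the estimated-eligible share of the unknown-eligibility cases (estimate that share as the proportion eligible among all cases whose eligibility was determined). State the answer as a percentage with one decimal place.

Numerator → 347
Known eligible → 347 + 38 + 188 + 181 + 27 = 781
e = 781 / (781 + 190) = 781 / 971 = 0.8043
Estimated eligible among unknowns → 0.8043 × 271 = 217.97
Denominator → 781 + 217.97 = 998.97
RR3 = 347 / 998.97 = 0.3474

34.7%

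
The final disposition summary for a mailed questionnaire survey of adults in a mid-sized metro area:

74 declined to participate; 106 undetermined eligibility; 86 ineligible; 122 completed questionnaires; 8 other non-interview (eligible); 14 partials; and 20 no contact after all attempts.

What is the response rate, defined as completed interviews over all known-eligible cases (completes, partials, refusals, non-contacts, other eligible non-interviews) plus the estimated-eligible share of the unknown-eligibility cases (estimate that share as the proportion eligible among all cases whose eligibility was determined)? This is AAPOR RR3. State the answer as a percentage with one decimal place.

38.6%

Num: 122
Eligible (known): 122 + 14 + 74 + 20 + 8 = 238
e = 238 / (238 + 86) = 238 / 324 = 0.7346
Eligible share of unknowns: 0.7346 × 106 = 77.87
Base: 238 + 77.87 = 315.87
RR3 = 122 / 315.87 = 0.3862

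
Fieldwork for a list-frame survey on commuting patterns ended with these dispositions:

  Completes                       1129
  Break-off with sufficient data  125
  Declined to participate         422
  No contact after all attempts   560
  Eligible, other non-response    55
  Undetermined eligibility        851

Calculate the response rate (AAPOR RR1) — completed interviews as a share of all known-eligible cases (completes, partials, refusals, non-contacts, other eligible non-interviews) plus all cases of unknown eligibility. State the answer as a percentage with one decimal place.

35.9%

Num → 1129
Denominator → 1129 + 125 + 422 + 560 + 55 + 851 = 3142
RR1 = 1129 / 3142 = 0.3593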